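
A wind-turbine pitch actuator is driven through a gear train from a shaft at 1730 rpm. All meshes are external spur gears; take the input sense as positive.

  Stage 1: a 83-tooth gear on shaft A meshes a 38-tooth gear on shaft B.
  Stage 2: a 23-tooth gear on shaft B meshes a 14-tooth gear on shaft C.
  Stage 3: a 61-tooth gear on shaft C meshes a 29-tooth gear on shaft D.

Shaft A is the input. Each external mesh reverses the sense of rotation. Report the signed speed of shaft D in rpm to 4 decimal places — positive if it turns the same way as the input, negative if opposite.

-13057.8669 rpm (opposite to input, |ω| = 13057.8669 rpm)

Stage 1 [83T→38T]: ω = 1730.0000×83/38 = 3778.6842 rpm, dir flips to −; running = −3778.6842
Stage 2 [23T→14T]: ω = 3778.6842×23/14 = 6207.8383 rpm, dir flips to +; running = +6207.8383
Stage 3 [61T→29T]: ω = 6207.8383×61/29 = 13057.8669 rpm, dir flips to −; running = −13057.8669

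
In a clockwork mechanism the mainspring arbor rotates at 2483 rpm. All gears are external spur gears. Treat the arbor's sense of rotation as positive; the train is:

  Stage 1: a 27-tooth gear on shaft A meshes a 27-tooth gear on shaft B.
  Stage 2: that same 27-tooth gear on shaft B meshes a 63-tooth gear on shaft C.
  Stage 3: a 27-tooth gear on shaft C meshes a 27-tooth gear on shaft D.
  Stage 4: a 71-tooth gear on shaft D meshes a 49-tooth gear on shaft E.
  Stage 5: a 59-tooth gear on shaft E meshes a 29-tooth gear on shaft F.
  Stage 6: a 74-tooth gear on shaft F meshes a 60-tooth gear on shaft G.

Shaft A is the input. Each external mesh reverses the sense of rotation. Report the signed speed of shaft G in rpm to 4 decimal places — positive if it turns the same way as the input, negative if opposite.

Stage 1 [27T→27T]: ω = 2483.0000×27/27 = 2483.0000 rpm, dir flips to −; running = −2483.0000
Stage 2 [27T→63T]: ω = 2483.0000×27/63 = 1064.1429 rpm, dir flips to +; running = +1064.1429
Stage 3 [27T→27T]: ω = 1064.1429×27/27 = 1064.1429 rpm, dir flips to −; running = −1064.1429
Stage 4 [71T→49T]: ω = 1064.1429×71/49 = 1541.9213 rpm, dir flips to +; running = +1541.9213
Stage 5 [59T→29T]: ω = 1541.9213×59/29 = 3137.0123 rpm, dir flips to −; running = −3137.0123
Stage 6 [74T→60T]: ω = 3137.0123×74/60 = 3868.9818 rpm, dir flips to +; running = +3868.9818

+3868.9818 rpm (same as input, |ω| = 3868.9818 rpm)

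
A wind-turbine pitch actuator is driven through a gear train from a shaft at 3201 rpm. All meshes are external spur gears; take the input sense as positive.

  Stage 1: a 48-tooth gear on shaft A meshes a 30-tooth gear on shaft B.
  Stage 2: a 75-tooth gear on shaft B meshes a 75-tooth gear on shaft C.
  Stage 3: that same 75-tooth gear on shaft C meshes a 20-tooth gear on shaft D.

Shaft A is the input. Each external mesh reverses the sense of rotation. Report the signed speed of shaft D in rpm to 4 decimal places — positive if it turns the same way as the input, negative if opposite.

-19206.0000 rpm (opposite to input, |ω| = 19206.0000 rpm)

Stage 1 [48T→30T]: ω = 3201.0000×48/30 = 5121.6000 rpm, dir flips to −; running = −5121.6000
Stage 2 [75T→75T]: ω = 5121.6000×75/75 = 5121.6000 rpm, dir flips to +; running = +5121.6000
Stage 3 [75T→20T]: ω = 5121.6000×75/20 = 19206.0000 rpm, dir flips to −; running = −19206.0000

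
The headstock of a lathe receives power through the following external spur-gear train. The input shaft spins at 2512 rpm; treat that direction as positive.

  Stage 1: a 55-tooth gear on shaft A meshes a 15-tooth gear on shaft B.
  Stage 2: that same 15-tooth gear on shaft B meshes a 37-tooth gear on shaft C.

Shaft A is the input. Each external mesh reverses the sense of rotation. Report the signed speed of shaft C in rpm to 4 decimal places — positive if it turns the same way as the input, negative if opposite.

+3734.0541 rpm (same as input, |ω| = 3734.0541 rpm)

Stage 1 [55T→15T]: ω = 2512.0000×55/15 = 9210.6667 rpm, dir flips to −; running = −9210.6667
Stage 2 [15T→37T]: ω = 9210.6667×15/37 = 3734.0541 rpm, dir flips to +; running = +3734.0541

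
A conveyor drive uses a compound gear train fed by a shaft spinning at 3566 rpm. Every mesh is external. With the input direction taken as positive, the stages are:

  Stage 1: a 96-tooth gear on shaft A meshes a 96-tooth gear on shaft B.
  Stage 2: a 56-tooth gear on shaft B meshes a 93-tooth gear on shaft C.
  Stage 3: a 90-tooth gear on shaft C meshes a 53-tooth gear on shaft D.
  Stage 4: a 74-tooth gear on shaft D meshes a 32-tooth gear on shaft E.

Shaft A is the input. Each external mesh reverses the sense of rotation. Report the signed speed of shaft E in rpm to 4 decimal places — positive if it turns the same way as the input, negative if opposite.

+8432.0816 rpm (same as input, |ω| = 8432.0816 rpm)

Stage 1 [96T→96T]: ω = 3566.0000×96/96 = 3566.0000 rpm, dir flips to −; running = −3566.0000
Stage 2 [56T→93T]: ω = 3566.0000×56/93 = 2147.2688 rpm, dir flips to +; running = +2147.2688
Stage 3 [90T→53T]: ω = 2147.2688×90/53 = 3646.3055 rpm, dir flips to −; running = −3646.3055
Stage 4 [74T→32T]: ω = 3646.3055×74/32 = 8432.0816 rpm, dir flips to +; running = +8432.0816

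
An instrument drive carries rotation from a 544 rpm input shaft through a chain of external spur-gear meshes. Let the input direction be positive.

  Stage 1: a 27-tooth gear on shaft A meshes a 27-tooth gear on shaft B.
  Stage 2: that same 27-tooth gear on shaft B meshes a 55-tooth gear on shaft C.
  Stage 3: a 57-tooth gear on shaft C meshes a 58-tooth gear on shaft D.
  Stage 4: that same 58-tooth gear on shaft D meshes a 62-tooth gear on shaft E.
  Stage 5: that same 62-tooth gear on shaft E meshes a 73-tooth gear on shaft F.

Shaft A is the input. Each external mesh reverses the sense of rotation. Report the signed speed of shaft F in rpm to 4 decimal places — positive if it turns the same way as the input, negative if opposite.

Stage 1 [27T→27T]: ω = 544.0000×27/27 = 544.0000 rpm, dir flips to −; running = −544.0000
Stage 2 [27T→55T]: ω = 544.0000×27/55 = 267.0545 rpm, dir flips to +; running = +267.0545
Stage 3 [57T→58T]: ω = 267.0545×57/58 = 262.4502 rpm, dir flips to −; running = −262.4502
Stage 4 [58T→62T]: ω = 262.4502×58/62 = 245.5179 rpm, dir flips to +; running = +245.5179
Stage 5 [62T→73T]: ω = 245.5179×62/73 = 208.5220 rpm, dir flips to −; running = −208.5220

-208.5220 rpm (opposite to input, |ω| = 208.5220 rpm)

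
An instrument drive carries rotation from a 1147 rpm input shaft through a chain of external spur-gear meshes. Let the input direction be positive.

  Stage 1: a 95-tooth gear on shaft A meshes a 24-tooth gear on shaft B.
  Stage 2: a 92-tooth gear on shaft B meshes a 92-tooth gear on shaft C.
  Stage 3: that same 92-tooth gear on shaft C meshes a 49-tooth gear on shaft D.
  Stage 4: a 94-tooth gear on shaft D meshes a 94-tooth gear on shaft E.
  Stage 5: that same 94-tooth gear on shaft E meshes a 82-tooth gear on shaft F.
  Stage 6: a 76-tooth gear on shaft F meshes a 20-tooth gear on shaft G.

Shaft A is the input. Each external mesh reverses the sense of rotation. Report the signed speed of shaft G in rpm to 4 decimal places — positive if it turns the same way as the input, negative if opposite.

+37133.4351 rpm (same as input, |ω| = 37133.4351 rpm)

Stage 1 [95T→24T]: ω = 1147.0000×95/24 = 4540.2083 rpm, dir flips to −; running = −4540.2083
Stage 2 [92T→92T]: ω = 4540.2083×92/92 = 4540.2083 rpm, dir flips to +; running = +4540.2083
Stage 3 [92T→49T]: ω = 4540.2083×92/49 = 8524.4728 rpm, dir flips to −; running = −8524.4728
Stage 4 [94T→94T]: ω = 8524.4728×94/94 = 8524.4728 rpm, dir flips to +; running = +8524.4728
Stage 5 [94T→82T]: ω = 8524.4728×94/82 = 9771.9566 rpm, dir flips to −; running = −9771.9566
Stage 6 [76T→20T]: ω = 9771.9566×76/20 = 37133.4351 rpm, dir flips to +; running = +37133.4351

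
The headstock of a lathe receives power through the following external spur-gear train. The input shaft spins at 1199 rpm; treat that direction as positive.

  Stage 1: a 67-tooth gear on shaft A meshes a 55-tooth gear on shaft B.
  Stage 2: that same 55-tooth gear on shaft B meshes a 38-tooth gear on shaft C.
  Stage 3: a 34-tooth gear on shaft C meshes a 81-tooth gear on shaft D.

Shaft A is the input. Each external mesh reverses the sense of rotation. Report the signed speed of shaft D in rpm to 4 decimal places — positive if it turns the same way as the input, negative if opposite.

Stage 1 [67T→55T]: ω = 1199.0000×67/55 = 1460.6000 rpm, dir flips to −; running = −1460.6000
Stage 2 [55T→38T]: ω = 1460.6000×55/38 = 2114.0263 rpm, dir flips to +; running = +2114.0263
Stage 3 [34T→81T]: ω = 2114.0263×34/81 = 887.3691 rpm, dir flips to −; running = −887.3691

-887.3691 rpm (opposite to input, |ω| = 887.3691 rpm)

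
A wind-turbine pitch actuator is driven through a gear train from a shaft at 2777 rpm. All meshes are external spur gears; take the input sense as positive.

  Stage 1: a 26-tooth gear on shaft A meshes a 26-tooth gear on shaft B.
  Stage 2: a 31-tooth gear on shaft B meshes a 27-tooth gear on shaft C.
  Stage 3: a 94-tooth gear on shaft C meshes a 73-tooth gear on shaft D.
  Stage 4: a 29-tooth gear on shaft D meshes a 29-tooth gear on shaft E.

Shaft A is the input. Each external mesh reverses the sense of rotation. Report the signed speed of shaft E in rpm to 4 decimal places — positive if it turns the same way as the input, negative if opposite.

Stage 1 [26T→26T]: ω = 2777.0000×26/26 = 2777.0000 rpm, dir flips to −; running = −2777.0000
Stage 2 [31T→27T]: ω = 2777.0000×31/27 = 3188.4074 rpm, dir flips to +; running = +3188.4074
Stage 3 [94T→73T]: ω = 3188.4074×94/73 = 4105.6205 rpm, dir flips to −; running = −4105.6205
Stage 4 [29T→29T]: ω = 4105.6205×29/29 = 4105.6205 rpm, dir flips to +; running = +4105.6205

+4105.6205 rpm (same as input, |ω| = 4105.6205 rpm)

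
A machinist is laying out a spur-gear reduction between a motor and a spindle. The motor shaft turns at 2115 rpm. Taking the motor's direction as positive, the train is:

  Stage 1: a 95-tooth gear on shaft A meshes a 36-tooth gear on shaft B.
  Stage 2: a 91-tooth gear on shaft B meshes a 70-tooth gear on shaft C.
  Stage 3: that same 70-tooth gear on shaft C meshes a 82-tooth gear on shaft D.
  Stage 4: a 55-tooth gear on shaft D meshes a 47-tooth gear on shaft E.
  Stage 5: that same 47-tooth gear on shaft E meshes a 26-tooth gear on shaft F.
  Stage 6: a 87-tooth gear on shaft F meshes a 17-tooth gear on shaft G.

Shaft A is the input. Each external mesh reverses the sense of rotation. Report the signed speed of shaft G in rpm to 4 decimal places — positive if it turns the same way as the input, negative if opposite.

Stage 1 [95T→36T]: ω = 2115.0000×95/36 = 5581.2500 rpm, dir flips to −; running = −5581.2500
Stage 2 [91T→70T]: ω = 5581.2500×91/70 = 7255.6250 rpm, dir flips to +; running = +7255.6250
Stage 3 [70T→82T]: ω = 7255.6250×70/82 = 6193.8262 rpm, dir flips to −; running = −6193.8262
Stage 4 [55T→47T]: ω = 6193.8262×55/47 = 7248.0945 rpm, dir flips to +; running = +7248.0945
Stage 5 [47T→26T]: ω = 7248.0945×47/26 = 13102.3247 rpm, dir flips to −; running = −13102.3247
Stage 6 [87T→17T]: ω = 13102.3247×87/17 = 67053.0734 rpm, dir flips to +; running = +67053.0734

+67053.0734 rpm (same as input, |ω| = 67053.0734 rpm)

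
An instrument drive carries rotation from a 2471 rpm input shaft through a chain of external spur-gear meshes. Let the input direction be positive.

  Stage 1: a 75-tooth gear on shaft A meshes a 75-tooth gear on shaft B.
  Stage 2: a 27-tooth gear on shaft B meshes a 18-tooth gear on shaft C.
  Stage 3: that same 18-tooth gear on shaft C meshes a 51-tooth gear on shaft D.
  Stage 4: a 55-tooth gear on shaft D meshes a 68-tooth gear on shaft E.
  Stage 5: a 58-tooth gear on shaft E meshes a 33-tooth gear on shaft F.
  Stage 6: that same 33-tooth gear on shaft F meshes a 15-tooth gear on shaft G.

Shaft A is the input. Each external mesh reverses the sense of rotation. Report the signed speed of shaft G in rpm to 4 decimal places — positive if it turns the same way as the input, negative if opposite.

Stage 1 [75T→75T]: ω = 2471.0000×75/75 = 2471.0000 rpm, dir flips to −; running = −2471.0000
Stage 2 [27T→18T]: ω = 2471.0000×27/18 = 3706.5000 rpm, dir flips to +; running = +3706.5000
Stage 3 [18T→51T]: ω = 3706.5000×18/51 = 1308.1765 rpm, dir flips to −; running = −1308.1765
Stage 4 [55T→68T]: ω = 1308.1765×55/68 = 1058.0839 rpm, dir flips to +; running = +1058.0839
Stage 5 [58T→33T]: ω = 1058.0839×58/33 = 1859.6626 rpm, dir flips to −; running = −1859.6626
Stage 6 [33T→15T]: ω = 1859.6626×33/15 = 4091.2578 rpm, dir flips to +; running = +4091.2578

+4091.2578 rpm (same as input, |ω| = 4091.2578 rpm)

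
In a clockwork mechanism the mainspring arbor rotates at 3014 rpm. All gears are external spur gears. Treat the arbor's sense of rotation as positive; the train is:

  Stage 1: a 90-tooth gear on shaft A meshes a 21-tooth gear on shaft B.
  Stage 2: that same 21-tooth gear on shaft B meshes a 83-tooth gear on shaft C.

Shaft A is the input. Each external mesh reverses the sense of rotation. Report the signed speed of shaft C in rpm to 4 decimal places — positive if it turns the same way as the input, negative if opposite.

+3268.1928 rpm (same as input, |ω| = 3268.1928 rpm)

Stage 1 [90T→21T]: ω = 3014.0000×90/21 = 12917.1429 rpm, dir flips to −; running = −12917.1429
Stage 2 [21T→83T]: ω = 12917.1429×21/83 = 3268.1928 rpm, dir flips to +; running = +3268.1928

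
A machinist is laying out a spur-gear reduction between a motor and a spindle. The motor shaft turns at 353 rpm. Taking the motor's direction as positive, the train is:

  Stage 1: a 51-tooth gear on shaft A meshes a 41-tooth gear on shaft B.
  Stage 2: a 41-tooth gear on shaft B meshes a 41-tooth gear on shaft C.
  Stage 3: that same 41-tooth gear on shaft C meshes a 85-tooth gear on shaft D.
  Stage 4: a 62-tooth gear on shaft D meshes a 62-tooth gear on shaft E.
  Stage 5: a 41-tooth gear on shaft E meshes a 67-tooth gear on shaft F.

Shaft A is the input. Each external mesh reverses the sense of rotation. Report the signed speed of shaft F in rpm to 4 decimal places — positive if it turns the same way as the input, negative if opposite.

Stage 1 [51T→41T]: ω = 353.0000×51/41 = 439.0976 rpm, dir flips to −; running = −439.0976
Stage 2 [41T→41T]: ω = 439.0976×41/41 = 439.0976 rpm, dir flips to +; running = +439.0976
Stage 3 [41T→85T]: ω = 439.0976×41/85 = 211.8000 rpm, dir flips to −; running = −211.8000
Stage 4 [62T→62T]: ω = 211.8000×62/62 = 211.8000 rpm, dir flips to +; running = +211.8000
Stage 5 [41T→67T]: ω = 211.8000×41/67 = 129.6090 rpm, dir flips to −; running = −129.6090

-129.6090 rpm (opposite to input, |ω| = 129.6090 rpm)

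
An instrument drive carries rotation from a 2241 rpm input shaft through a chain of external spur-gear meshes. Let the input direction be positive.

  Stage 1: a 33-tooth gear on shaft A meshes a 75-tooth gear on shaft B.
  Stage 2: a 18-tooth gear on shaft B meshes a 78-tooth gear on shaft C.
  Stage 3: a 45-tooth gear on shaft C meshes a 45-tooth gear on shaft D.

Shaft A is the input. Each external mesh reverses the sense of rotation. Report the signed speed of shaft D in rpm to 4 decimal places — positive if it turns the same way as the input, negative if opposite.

Stage 1 [33T→75T]: ω = 2241.0000×33/75 = 986.0400 rpm, dir flips to −; running = −986.0400
Stage 2 [18T→78T]: ω = 986.0400×18/78 = 227.5477 rpm, dir flips to +; running = +227.5477
Stage 3 [45T→45T]: ω = 227.5477×45/45 = 227.5477 rpm, dir flips to −; running = −227.5477

-227.5477 rpm (opposite to input, |ω| = 227.5477 rpm)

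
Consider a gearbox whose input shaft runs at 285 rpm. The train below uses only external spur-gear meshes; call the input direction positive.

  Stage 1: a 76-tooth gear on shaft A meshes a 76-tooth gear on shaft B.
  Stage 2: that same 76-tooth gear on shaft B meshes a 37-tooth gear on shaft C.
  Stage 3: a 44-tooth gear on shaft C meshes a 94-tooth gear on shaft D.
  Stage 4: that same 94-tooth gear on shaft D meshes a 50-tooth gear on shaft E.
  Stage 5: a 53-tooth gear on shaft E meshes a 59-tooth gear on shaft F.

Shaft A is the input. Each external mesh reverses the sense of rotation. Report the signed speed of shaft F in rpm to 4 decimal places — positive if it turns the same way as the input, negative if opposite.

Stage 1 [76T→76T]: ω = 285.0000×76/76 = 285.0000 rpm, dir flips to −; running = −285.0000
Stage 2 [76T→37T]: ω = 285.0000×76/37 = 585.4054 rpm, dir flips to +; running = +585.4054
Stage 3 [44T→94T]: ω = 585.4054×44/94 = 274.0196 rpm, dir flips to −; running = −274.0196
Stage 4 [94T→50T]: ω = 274.0196×94/50 = 515.1568 rpm, dir flips to +; running = +515.1568
Stage 5 [53T→59T]: ω = 515.1568×53/59 = 462.7679 rpm, dir flips to −; running = −462.7679

-462.7679 rpm (opposite to input, |ω| = 462.7679 rpm)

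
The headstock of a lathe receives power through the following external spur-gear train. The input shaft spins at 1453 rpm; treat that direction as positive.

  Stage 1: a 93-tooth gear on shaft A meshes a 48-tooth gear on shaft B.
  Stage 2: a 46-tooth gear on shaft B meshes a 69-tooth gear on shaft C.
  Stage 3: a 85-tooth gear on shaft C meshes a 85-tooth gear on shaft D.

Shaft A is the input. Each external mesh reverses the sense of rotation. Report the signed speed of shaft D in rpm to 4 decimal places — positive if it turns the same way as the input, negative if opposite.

-1876.7917 rpm (opposite to input, |ω| = 1876.7917 rpm)

Stage 1 [93T→48T]: ω = 1453.0000×93/48 = 2815.1875 rpm, dir flips to −; running = −2815.1875
Stage 2 [46T→69T]: ω = 2815.1875×46/69 = 1876.7917 rpm, dir flips to +; running = +1876.7917
Stage 3 [85T→85T]: ω = 1876.7917×85/85 = 1876.7917 rpm, dir flips to −; running = −1876.7917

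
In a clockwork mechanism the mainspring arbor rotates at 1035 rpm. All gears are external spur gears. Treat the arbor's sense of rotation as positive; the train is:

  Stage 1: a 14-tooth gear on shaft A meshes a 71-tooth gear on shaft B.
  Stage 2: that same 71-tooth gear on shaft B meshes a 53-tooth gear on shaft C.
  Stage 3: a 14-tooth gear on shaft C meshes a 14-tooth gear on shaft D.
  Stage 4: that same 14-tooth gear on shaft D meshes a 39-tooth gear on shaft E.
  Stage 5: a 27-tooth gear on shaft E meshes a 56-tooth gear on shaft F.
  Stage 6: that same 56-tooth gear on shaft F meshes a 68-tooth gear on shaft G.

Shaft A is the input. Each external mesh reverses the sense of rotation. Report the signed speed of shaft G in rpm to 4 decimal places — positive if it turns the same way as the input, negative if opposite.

Stage 1 [14T→71T]: ω = 1035.0000×14/71 = 204.0845 rpm, dir flips to −; running = −204.0845
Stage 2 [71T→53T]: ω = 204.0845×71/53 = 273.3962 rpm, dir flips to +; running = +273.3962
Stage 3 [14T→14T]: ω = 273.3962×14/14 = 273.3962 rpm, dir flips to −; running = −273.3962
Stage 4 [14T→39T]: ω = 273.3962×14/39 = 98.1422 rpm, dir flips to +; running = +98.1422
Stage 5 [27T→56T]: ω = 98.1422×27/56 = 47.3186 rpm, dir flips to −; running = −47.3186
Stage 6 [56T→68T]: ω = 47.3186×56/68 = 38.9682 rpm, dir flips to +; running = +38.9682

+38.9682 rpm (same as input, |ω| = 38.9682 rpm)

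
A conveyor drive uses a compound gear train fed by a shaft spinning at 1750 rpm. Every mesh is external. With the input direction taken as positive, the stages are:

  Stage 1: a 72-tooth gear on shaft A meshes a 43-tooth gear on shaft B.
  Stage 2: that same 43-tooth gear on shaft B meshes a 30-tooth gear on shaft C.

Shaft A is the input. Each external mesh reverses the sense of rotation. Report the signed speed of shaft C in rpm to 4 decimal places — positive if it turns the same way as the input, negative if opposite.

+4200.0000 rpm (same as input, |ω| = 4200.0000 rpm)

Stage 1 [72T→43T]: ω = 1750.0000×72/43 = 2930.2326 rpm, dir flips to −; running = −2930.2326
Stage 2 [43T→30T]: ω = 2930.2326×43/30 = 4200.0000 rpm, dir flips to +; running = +4200.0000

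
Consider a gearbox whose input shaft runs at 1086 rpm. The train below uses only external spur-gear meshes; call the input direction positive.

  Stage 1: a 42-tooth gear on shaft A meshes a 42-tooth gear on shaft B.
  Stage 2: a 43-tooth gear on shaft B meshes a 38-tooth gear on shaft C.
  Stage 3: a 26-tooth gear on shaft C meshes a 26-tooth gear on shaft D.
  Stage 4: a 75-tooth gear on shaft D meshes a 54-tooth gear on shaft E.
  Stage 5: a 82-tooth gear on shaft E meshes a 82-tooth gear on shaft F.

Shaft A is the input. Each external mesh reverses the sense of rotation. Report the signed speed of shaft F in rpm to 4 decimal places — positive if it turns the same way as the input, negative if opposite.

-1706.7982 rpm (opposite to input, |ω| = 1706.7982 rpm)

Stage 1 [42T→42T]: ω = 1086.0000×42/42 = 1086.0000 rpm, dir flips to −; running = −1086.0000
Stage 2 [43T→38T]: ω = 1086.0000×43/38 = 1228.8947 rpm, dir flips to +; running = +1228.8947
Stage 3 [26T→26T]: ω = 1228.8947×26/26 = 1228.8947 rpm, dir flips to −; running = −1228.8947
Stage 4 [75T→54T]: ω = 1228.8947×75/54 = 1706.7982 rpm, dir flips to +; running = +1706.7982
Stage 5 [82T→82T]: ω = 1706.7982×82/82 = 1706.7982 rpm, dir flips to −; running = −1706.7982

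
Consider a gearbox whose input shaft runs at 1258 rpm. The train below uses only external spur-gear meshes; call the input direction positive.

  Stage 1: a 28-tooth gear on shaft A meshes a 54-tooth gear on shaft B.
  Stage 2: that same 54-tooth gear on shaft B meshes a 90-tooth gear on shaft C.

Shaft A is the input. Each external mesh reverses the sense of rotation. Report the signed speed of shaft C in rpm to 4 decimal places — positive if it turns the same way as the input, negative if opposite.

Stage 1 [28T→54T]: ω = 1258.0000×28/54 = 652.2963 rpm, dir flips to −; running = −652.2963
Stage 2 [54T→90T]: ω = 652.2963×54/90 = 391.3778 rpm, dir flips to +; running = +391.3778

+391.3778 rpm (same as input, |ω| = 391.3778 rpm)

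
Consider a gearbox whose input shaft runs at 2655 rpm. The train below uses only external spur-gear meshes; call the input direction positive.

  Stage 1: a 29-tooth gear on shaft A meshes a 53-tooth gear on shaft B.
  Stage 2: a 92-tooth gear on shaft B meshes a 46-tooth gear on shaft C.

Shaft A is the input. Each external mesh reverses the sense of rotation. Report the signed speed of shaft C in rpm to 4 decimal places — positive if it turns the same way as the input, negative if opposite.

+2905.4717 rpm (same as input, |ω| = 2905.4717 rpm)

Stage 1 [29T→53T]: ω = 2655.0000×29/53 = 1452.7358 rpm, dir flips to −; running = −1452.7358
Stage 2 [92T→46T]: ω = 1452.7358×92/46 = 2905.4717 rpm, dir flips to +; running = +2905.4717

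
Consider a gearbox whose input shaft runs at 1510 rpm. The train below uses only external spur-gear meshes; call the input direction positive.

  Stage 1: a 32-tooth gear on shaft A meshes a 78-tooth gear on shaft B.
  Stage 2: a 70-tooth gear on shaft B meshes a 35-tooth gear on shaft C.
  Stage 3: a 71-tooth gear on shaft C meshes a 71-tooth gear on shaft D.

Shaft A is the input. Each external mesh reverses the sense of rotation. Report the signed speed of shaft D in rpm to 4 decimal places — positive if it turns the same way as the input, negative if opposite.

Stage 1 [32T→78T]: ω = 1510.0000×32/78 = 619.4872 rpm, dir flips to −; running = −619.4872
Stage 2 [70T→35T]: ω = 619.4872×70/35 = 1238.9744 rpm, dir flips to +; running = +1238.9744
Stage 3 [71T→71T]: ω = 1238.9744×71/71 = 1238.9744 rpm, dir flips to −; running = −1238.9744

-1238.9744 rpm (opposite to input, |ω| = 1238.9744 rpm)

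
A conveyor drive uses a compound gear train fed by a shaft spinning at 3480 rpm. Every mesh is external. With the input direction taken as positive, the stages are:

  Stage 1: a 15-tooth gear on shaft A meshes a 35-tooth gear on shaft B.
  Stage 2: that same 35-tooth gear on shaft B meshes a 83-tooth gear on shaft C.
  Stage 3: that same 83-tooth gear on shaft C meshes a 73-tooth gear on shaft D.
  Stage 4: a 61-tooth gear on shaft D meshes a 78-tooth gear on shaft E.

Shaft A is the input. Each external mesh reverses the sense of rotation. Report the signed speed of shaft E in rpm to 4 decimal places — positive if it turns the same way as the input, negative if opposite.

Stage 1 [15T→35T]: ω = 3480.0000×15/35 = 1491.4286 rpm, dir flips to −; running = −1491.4286
Stage 2 [35T→83T]: ω = 1491.4286×35/83 = 628.9157 rpm, dir flips to +; running = +628.9157
Stage 3 [83T→73T]: ω = 628.9157×83/73 = 715.0685 rpm, dir flips to −; running = −715.0685
Stage 4 [61T→78T]: ω = 715.0685×61/78 = 559.2202 rpm, dir flips to +; running = +559.2202

+559.2202 rpm (same as input, |ω| = 559.2202 rpm)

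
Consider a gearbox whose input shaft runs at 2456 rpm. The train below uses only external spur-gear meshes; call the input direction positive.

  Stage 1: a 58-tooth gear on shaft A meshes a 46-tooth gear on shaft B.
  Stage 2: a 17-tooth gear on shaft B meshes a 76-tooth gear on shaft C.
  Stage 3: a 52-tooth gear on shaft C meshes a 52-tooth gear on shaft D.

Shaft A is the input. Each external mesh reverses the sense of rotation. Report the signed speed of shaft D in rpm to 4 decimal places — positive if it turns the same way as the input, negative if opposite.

-692.6819 rpm (opposite to input, |ω| = 692.6819 rpm)

Stage 1 [58T→46T]: ω = 2456.0000×58/46 = 3096.6957 rpm, dir flips to −; running = −3096.6957
Stage 2 [17T→76T]: ω = 3096.6957×17/76 = 692.6819 rpm, dir flips to +; running = +692.6819
Stage 3 [52T→52T]: ω = 692.6819×52/52 = 692.6819 rpm, dir flips to −; running = −692.6819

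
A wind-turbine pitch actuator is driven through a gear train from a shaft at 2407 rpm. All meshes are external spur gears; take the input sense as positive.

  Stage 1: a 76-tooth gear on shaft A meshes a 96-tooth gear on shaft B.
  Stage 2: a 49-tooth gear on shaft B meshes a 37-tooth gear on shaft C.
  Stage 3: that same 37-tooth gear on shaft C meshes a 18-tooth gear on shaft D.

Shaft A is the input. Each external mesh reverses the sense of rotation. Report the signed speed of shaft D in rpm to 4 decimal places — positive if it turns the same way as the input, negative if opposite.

-5187.3079 rpm (opposite to input, |ω| = 5187.3079 rpm)

Stage 1 [76T→96T]: ω = 2407.0000×76/96 = 1905.5417 rpm, dir flips to −; running = −1905.5417
Stage 2 [49T→37T]: ω = 1905.5417×49/37 = 2523.5552 rpm, dir flips to +; running = +2523.5552
Stage 3 [37T→18T]: ω = 2523.5552×37/18 = 5187.3079 rpm, dir flips to −; running = −5187.3079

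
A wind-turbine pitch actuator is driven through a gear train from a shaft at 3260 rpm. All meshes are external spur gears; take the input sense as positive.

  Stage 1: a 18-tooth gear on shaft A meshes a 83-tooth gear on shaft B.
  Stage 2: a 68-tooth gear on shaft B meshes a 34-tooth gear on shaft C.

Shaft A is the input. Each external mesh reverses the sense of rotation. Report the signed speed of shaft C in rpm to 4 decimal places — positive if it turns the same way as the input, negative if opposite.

+1413.9759 rpm (same as input, |ω| = 1413.9759 rpm)

Stage 1 [18T→83T]: ω = 3260.0000×18/83 = 706.9880 rpm, dir flips to −; running = −706.9880
Stage 2 [68T→34T]: ω = 706.9880×68/34 = 1413.9759 rpm, dir flips to +; running = +1413.9759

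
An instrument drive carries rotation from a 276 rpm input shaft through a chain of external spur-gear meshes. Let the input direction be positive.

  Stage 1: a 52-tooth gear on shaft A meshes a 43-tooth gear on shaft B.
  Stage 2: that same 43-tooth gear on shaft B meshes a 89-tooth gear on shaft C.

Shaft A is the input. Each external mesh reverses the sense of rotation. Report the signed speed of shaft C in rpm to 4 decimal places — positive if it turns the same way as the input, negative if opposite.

+161.2584 rpm (same as input, |ω| = 161.2584 rpm)

Stage 1 [52T→43T]: ω = 276.0000×52/43 = 333.7674 rpm, dir flips to −; running = −333.7674
Stage 2 [43T→89T]: ω = 333.7674×43/89 = 161.2584 rpm, dir flips to +; running = +161.2584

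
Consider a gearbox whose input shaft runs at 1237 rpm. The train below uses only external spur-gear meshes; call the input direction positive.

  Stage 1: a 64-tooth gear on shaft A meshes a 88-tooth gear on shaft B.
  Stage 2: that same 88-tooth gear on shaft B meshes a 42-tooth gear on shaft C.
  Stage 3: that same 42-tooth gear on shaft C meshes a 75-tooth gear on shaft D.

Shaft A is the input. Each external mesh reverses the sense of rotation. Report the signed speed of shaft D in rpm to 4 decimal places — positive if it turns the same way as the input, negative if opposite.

Stage 1 [64T→88T]: ω = 1237.0000×64/88 = 899.6364 rpm, dir flips to −; running = −899.6364
Stage 2 [88T→42T]: ω = 899.6364×88/42 = 1884.9524 rpm, dir flips to +; running = +1884.9524
Stage 3 [42T→75T]: ω = 1884.9524×42/75 = 1055.5733 rpm, dir flips to −; running = −1055.5733

-1055.5733 rpm (opposite to input, |ω| = 1055.5733 rpm)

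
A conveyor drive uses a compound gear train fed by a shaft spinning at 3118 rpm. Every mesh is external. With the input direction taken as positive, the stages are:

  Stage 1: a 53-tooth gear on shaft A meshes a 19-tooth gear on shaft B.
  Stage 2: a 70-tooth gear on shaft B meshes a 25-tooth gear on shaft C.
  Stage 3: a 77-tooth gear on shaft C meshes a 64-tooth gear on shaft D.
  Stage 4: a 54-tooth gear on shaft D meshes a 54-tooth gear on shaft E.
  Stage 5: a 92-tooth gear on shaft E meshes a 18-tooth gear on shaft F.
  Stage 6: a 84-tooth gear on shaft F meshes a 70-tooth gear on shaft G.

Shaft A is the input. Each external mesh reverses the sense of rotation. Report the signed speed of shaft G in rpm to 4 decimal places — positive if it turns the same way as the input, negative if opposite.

Stage 1 [53T→19T]: ω = 3118.0000×53/19 = 8697.5789 rpm, dir flips to −; running = −8697.5789
Stage 2 [70T→25T]: ω = 8697.5789×70/25 = 24353.2211 rpm, dir flips to +; running = +24353.2211
Stage 3 [77T→64T]: ω = 24353.2211×77/64 = 29299.9691 rpm, dir flips to −; running = −29299.9691
Stage 4 [54T→54T]: ω = 29299.9691×54/54 = 29299.9691 rpm, dir flips to +; running = +29299.9691
Stage 5 [92T→18T]: ω = 29299.9691×92/18 = 149755.3975 rpm, dir flips to −; running = −149755.3975
Stage 6 [84T→70T]: ω = 149755.3975×84/70 = 179706.4770 rpm, dir flips to +; running = +179706.4770

+179706.4770 rpm (same as input, |ω| = 179706.4770 rpm)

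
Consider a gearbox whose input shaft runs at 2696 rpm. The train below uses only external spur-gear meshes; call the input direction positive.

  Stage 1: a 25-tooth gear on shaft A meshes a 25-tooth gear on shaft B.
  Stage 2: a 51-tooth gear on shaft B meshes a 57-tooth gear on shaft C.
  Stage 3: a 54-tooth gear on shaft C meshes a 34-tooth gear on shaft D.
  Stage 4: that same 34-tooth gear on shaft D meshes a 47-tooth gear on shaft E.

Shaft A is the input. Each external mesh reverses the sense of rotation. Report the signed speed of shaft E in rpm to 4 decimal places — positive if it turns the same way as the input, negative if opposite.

+2771.4759 rpm (same as input, |ω| = 2771.4759 rpm)

Stage 1 [25T→25T]: ω = 2696.0000×25/25 = 2696.0000 rpm, dir flips to −; running = −2696.0000
Stage 2 [51T→57T]: ω = 2696.0000×51/57 = 2412.2105 rpm, dir flips to +; running = +2412.2105
Stage 3 [54T→34T]: ω = 2412.2105×54/34 = 3831.1579 rpm, dir flips to −; running = −3831.1579
Stage 4 [34T→47T]: ω = 3831.1579×34/47 = 2771.4759 rpm, dir flips to +; running = +2771.4759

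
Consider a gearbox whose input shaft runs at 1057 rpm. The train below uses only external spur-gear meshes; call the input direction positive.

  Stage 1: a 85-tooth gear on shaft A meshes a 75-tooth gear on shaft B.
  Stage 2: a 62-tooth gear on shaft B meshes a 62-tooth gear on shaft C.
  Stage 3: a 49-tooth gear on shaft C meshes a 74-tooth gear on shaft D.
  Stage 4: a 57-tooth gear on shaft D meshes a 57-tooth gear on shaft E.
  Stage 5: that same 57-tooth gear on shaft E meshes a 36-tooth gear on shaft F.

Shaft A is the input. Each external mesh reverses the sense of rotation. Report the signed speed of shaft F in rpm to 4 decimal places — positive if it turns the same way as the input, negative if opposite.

-1255.9414 rpm (opposite to input, |ω| = 1255.9414 rpm)

Stage 1 [85T→75T]: ω = 1057.0000×85/75 = 1197.9333 rpm, dir flips to −; running = −1197.9333
Stage 2 [62T→62T]: ω = 1197.9333×62/62 = 1197.9333 rpm, dir flips to +; running = +1197.9333
Stage 3 [49T→74T]: ω = 1197.9333×49/74 = 793.2261 rpm, dir flips to −; running = −793.2261
Stage 4 [57T→57T]: ω = 793.2261×57/57 = 793.2261 rpm, dir flips to +; running = +793.2261
Stage 5 [57T→36T]: ω = 793.2261×57/36 = 1255.9414 rpm, dir flips to −; running = −1255.9414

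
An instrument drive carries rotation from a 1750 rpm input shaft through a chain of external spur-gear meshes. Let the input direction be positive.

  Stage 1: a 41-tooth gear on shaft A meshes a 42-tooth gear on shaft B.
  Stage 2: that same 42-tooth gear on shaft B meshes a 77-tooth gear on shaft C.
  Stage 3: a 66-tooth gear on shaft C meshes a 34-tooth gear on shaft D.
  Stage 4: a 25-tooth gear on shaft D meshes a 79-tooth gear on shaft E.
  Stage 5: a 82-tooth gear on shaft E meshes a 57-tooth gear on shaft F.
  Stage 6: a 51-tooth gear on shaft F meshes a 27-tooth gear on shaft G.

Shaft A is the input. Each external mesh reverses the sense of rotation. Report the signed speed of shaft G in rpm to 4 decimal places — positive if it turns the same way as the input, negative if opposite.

Stage 1 [41T→42T]: ω = 1750.0000×41/42 = 1708.3333 rpm, dir flips to −; running = −1708.3333
Stage 2 [42T→77T]: ω = 1708.3333×42/77 = 931.8182 rpm, dir flips to +; running = +931.8182
Stage 3 [66T→34T]: ω = 931.8182×66/34 = 1808.8235 rpm, dir flips to −; running = −1808.8235
Stage 4 [25T→79T]: ω = 1808.8235×25/79 = 572.4125 rpm, dir flips to +; running = +572.4125
Stage 5 [82T→57T]: ω = 572.4125×82/57 = 823.4706 rpm, dir flips to −; running = −823.4706
Stage 6 [51T→27T]: ω = 823.4706×51/27 = 1555.4445 rpm, dir flips to +; running = +1555.4445

+1555.4445 rpm (same as input, |ω| = 1555.4445 rpm)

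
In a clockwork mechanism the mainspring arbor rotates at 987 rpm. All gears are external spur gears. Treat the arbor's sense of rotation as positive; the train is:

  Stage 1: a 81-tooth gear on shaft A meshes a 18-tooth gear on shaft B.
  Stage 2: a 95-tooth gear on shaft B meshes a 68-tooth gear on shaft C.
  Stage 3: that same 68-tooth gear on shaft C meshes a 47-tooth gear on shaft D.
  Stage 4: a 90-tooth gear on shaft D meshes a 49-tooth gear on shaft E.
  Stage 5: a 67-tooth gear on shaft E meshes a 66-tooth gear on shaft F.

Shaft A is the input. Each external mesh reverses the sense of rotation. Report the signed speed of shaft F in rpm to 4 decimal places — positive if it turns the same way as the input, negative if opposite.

Stage 1 [81T→18T]: ω = 987.0000×81/18 = 4441.5000 rpm, dir flips to −; running = −4441.5000
Stage 2 [95T→68T]: ω = 4441.5000×95/68 = 6205.0368 rpm, dir flips to +; running = +6205.0368
Stage 3 [68T→47T]: ω = 6205.0368×68/47 = 8977.5000 rpm, dir flips to −; running = −8977.5000
Stage 4 [90T→49T]: ω = 8977.5000×90/49 = 16489.2857 rpm, dir flips to +; running = +16489.2857
Stage 5 [67T→66T]: ω = 16489.2857×67/66 = 16739.1234 rpm, dir flips to −; running = −16739.1234

-16739.1234 rpm (opposite to input, |ω| = 16739.1234 rpm)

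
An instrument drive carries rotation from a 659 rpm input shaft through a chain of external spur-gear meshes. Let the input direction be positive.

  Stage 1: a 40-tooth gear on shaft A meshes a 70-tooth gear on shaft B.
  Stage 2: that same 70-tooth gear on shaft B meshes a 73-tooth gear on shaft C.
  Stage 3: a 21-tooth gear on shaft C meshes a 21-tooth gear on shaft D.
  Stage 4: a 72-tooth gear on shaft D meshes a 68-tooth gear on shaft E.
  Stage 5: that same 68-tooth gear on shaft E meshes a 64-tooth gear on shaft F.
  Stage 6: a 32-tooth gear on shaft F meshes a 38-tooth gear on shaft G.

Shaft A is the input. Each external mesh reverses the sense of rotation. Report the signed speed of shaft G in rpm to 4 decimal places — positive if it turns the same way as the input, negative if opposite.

Stage 1 [40T→70T]: ω = 659.0000×40/70 = 376.5714 rpm, dir flips to −; running = −376.5714
Stage 2 [70T→73T]: ω = 376.5714×70/73 = 361.0959 rpm, dir flips to +; running = +361.0959
Stage 3 [21T→21T]: ω = 361.0959×21/21 = 361.0959 rpm, dir flips to −; running = −361.0959
Stage 4 [72T→68T]: ω = 361.0959×72/68 = 382.3368 rpm, dir flips to +; running = +382.3368
Stage 5 [68T→64T]: ω = 382.3368×68/64 = 406.2329 rpm, dir flips to −; running = −406.2329
Stage 6 [32T→38T]: ω = 406.2329×32/38 = 342.0908 rpm, dir flips to +; running = +342.0908

+342.0908 rpm (same as input, |ω| = 342.0908 rpm)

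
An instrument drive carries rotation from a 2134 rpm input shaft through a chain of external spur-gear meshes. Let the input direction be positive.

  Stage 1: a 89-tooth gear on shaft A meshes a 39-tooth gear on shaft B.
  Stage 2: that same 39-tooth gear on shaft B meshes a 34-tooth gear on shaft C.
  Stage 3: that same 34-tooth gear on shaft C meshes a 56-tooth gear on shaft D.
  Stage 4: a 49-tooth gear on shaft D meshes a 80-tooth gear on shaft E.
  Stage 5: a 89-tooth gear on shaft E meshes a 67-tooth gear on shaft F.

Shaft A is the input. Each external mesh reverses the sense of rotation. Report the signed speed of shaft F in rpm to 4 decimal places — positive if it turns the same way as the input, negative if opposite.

Stage 1 [89T→39T]: ω = 2134.0000×89/39 = 4869.8974 rpm, dir flips to −; running = −4869.8974
Stage 2 [39T→34T]: ω = 4869.8974×39/34 = 5586.0588 rpm, dir flips to +; running = +5586.0588
Stage 3 [34T→56T]: ω = 5586.0588×34/56 = 3391.5357 rpm, dir flips to −; running = −3391.5357
Stage 4 [49T→80T]: ω = 3391.5357×49/80 = 2077.3156 rpm, dir flips to +; running = +2077.3156
Stage 5 [89T→67T]: ω = 2077.3156×89/67 = 2759.4193 rpm, dir flips to −; running = −2759.4193

-2759.4193 rpm (opposite to input, |ω| = 2759.4193 rpm)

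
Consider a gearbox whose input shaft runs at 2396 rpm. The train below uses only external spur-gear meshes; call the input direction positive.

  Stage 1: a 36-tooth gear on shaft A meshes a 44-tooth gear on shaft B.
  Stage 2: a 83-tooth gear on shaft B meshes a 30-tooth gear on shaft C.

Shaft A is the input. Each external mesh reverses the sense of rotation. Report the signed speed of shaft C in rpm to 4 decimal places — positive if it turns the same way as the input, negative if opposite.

Stage 1 [36T→44T]: ω = 2396.0000×36/44 = 1960.3636 rpm, dir flips to −; running = −1960.3636
Stage 2 [83T→30T]: ω = 1960.3636×83/30 = 5423.6727 rpm, dir flips to +; running = +5423.6727

+5423.6727 rpm (same as input, |ω| = 5423.6727 rpm)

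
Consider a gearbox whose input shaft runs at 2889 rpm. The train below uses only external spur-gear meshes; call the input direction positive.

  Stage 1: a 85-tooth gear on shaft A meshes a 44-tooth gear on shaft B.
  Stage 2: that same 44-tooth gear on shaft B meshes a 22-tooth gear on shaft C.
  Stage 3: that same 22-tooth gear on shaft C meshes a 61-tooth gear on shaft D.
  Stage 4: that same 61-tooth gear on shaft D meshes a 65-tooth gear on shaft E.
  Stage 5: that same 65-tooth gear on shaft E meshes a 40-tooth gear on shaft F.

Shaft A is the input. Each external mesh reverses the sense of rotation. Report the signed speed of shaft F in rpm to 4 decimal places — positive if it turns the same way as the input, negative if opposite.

-6139.1250 rpm (opposite to input, |ω| = 6139.1250 rpm)

Stage 1 [85T→44T]: ω = 2889.0000×85/44 = 5581.0227 rpm, dir flips to −; running = −5581.0227
Stage 2 [44T→22T]: ω = 5581.0227×44/22 = 11162.0455 rpm, dir flips to +; running = +11162.0455
Stage 3 [22T→61T]: ω = 11162.0455×22/61 = 4025.6557 rpm, dir flips to −; running = −4025.6557
Stage 4 [61T→65T]: ω = 4025.6557×61/65 = 3777.9231 rpm, dir flips to +; running = +3777.9231
Stage 5 [65T→40T]: ω = 3777.9231×65/40 = 6139.1250 rpm, dir flips to −; running = −6139.1250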